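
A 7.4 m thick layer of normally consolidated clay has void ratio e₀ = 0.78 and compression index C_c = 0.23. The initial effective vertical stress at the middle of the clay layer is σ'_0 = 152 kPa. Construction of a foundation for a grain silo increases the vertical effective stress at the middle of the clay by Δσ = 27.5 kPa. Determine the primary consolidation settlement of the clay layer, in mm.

S_c ≈ 69.1 mm

Final effective stress: σ'_f = σ'_0 + Δσ = 152 + 27.5 = 179.5 kPa.
Normally consolidated clay, so the full stress increment lies on the virgin compression line:
S_c = C_c·H/(1+e₀)·log₁₀(σ'_f/σ'_0) = 0.23×7.4/(1+0.78)×log₁₀(179.5/152)
    = 0.95618 × 0.072221 = 0.06906 m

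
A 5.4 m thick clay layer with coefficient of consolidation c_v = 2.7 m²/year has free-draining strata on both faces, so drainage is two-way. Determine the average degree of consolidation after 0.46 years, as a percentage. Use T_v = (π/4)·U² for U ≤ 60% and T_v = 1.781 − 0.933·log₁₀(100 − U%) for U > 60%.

U ≈ 46.6 %

Drainage path length: H_d = H/2 = 2.7 m (double drainage).
T_v = c_v·t/H_d² = 2.7×0.46/2.7² = 0.17037.
T_v = 0.17037 corresponds to the U ≤ 60% branch:
U = √(4T_v/π) = 0.4657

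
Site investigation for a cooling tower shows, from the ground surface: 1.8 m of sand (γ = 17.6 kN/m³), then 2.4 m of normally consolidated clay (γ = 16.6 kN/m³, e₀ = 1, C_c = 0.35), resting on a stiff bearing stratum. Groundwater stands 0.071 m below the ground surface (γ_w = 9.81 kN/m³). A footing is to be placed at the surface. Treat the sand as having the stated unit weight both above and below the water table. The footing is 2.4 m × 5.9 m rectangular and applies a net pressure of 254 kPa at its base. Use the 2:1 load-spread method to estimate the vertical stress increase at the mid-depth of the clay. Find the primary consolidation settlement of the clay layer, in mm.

S_c ≈ 265 mm

Mid-depth of clay below the ground surface: z = 1.8 + 2.4/2 = 3 m.
Total vertical stress at mid-clay: σ_v = 17.6×1.8 + 16.6×1.2 = 51.6 kPa.
Pore pressure: u = 9.81×(3 − 0.071) = 28.733 kPa.
Initial effective stress: σ'_0 = σ_v − u = 51.6 − 28.733 = 22.867 kPa.
Stress increase at mid-clay by the 2:1 spreading method:
Δσ = qBL/((B+z)(L+z)) = 254×2.4×5.9/((2.4+3)(5.9+3)) = 74.836 kPa
Final effective stress: σ'_f = σ'_0 + Δσ = 22.867 + 74.836 = 97.703 kPa.
Normally consolidated clay, so the full stress increment lies on the virgin compression line:
S_c = C_c·H/(1+e₀)·log₁₀(σ'_f/σ'_0) = 0.35×2.4/(1+1)×log₁₀(97.703/22.867)
    = 0.42 × 0.6307 = 0.2649 m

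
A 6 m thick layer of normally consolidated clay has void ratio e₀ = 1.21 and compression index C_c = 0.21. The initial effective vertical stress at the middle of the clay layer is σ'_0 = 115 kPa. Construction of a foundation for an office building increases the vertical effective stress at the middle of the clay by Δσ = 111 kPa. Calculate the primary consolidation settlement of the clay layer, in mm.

Final effective stress: σ'_f = σ'_0 + Δσ = 115 + 111 = 226 kPa.
Normally consolidated clay, so the full stress increment lies on the virgin compression line:
S_c = C_c·H/(1+e₀)·log₁₀(σ'_f/σ'_0) = 0.21×6/(1+1.21)×log₁₀(226/115)
    = 0.57014 × 0.29341 = 0.1673 m

S_c ≈ 167 mm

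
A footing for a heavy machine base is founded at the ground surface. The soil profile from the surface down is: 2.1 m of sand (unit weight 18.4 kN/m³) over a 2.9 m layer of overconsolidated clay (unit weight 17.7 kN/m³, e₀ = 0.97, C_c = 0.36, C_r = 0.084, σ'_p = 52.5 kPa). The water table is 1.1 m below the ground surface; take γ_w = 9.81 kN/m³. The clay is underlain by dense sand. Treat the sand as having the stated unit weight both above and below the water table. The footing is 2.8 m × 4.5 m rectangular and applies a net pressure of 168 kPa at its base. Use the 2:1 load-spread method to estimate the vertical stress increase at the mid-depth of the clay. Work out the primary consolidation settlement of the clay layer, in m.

Mid-depth of clay below the ground surface: z = 2.1 + 2.9/2 = 3.55 m.
Total vertical stress at mid-clay: σ_v = 18.4×2.1 + 17.7×1.45 = 64.305 kPa.
Pore pressure: u = 9.81×(3.55 − 1.1) = 24.035 kPa.
Initial effective stress: σ'_0 = σ_v − u = 64.305 − 24.035 = 40.27 kPa.
Stress increase at mid-clay by the 2:1 spreading method:
Δσ = qBL/((B+z)(L+z)) = 168×2.8×4.5/((2.8+3.55)(4.5+3.55)) = 41.41 kPa
Final effective stress: σ'_f = 40.27 + 41.41 = 81.68 kPa.
σ'_f = 81.68 > σ'_p = 52.5 kPa, so the stress path crosses the preconsolidation pressure — recompression up to σ'_p, then virgin compression beyond:
S_c = H/(1+e₀)·[C_r·log₁₀(σ'_p/σ'_0) + C_c·log₁₀(σ'_f/σ'_p)]
    = 2.9/1.97 × [0.084×log₁₀(52.5/40.27) + 0.36×log₁₀(81.68/52.5)]
    = 1.4721 × [0.0096749 + 0.069104] = 0.116 m

S_c ≈ 0.116 m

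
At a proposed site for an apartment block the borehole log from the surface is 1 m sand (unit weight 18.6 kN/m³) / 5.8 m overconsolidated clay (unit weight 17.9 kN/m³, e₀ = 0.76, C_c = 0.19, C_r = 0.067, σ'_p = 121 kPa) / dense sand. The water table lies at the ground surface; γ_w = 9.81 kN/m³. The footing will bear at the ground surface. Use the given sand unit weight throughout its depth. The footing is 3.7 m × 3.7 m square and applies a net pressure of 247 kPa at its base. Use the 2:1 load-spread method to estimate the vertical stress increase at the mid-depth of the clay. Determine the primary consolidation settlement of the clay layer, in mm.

S_c ≈ 99.3 mm

Mid-depth of clay below the ground surface: z = 1 + 5.8/2 = 3.9 m.
Total vertical stress at mid-clay: σ_v = 18.6×1 + 17.9×2.9 = 70.51 kPa.
Pore pressure: u = 9.81×(3.9 − 0) = 38.259 kPa.
Initial effective stress: σ'_0 = σ_v − u = 70.51 − 38.259 = 32.251 kPa.
Stress increase at mid-clay by the 2:1 spreading method:
Δσ = qBL/((B+z)(L+z)) = 247×3.7×3.7/((3.7+3.9)(3.7+3.9)) = 58.543 kPa
Final effective stress: σ'_f = 32.251 + 58.543 = 90.794 kPa.
σ'_f = 90.794 ≤ σ'_p = 121 kPa, so the clay remains overconsolidated and only the recompression index applies:
S_c = C_r·H/(1+e₀)·log₁₀(σ'_f/σ'_0) = 0.067×5.8/1.76×log₁₀(90.794/32.251)
    = 0.2208 × 0.44951 = 0.09925 m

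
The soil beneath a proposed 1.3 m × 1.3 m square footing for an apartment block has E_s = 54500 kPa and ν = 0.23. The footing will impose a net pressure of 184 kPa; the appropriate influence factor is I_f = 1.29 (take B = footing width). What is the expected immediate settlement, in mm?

S_e ≈ 5.36 mm

Immediate (elastic) settlement: S_e = q·B·(1−ν²)/E_s · I_f.
S_e = 184 × 1.3 × (1 − 0.23²) / 54500 × 1.29
    = 184 × 1.3 × 0.9471 / 54500 × 1.29
    = 0.005362 m = 5.362 mm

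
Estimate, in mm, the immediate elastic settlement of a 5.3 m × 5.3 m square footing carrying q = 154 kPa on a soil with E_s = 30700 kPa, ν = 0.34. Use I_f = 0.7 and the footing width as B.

S_e ≈ 16.5 mm

Immediate (elastic) settlement: S_e = q·B·(1−ν²)/E_s · I_f.
S_e = 154 × 5.3 × (1 − 0.34²) / 30700 × 0.7
    = 154 × 5.3 × 0.8844 / 30700 × 0.7
    = 0.01646 m = 16.46 mm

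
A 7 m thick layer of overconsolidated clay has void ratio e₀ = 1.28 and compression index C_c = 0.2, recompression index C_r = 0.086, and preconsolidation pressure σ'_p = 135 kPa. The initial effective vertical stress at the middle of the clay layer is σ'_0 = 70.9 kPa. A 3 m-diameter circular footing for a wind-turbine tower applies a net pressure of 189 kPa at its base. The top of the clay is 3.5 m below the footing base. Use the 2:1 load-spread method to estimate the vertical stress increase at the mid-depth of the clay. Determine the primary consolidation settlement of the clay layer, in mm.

S_c ≈ 24.7 mm

Mid-depth of clay below the footing base: z = 3.5 + 7/2 = 7 m.
Stress increase at mid-clay by the 2:1 spreading method:
Δσ ≈ qD²/(D+z)² = 189×3²/(3+7)² = 17.01 kPa
Final effective stress: σ'_f = 70.9 + 17.01 = 87.91 kPa.
σ'_f = 87.91 ≤ σ'_p = 135 kPa, so the clay remains overconsolidated and only the recompression index applies:
S_c = C_r·H/(1+e₀)·log₁₀(σ'_f/σ'_0) = 0.086×7/2.28×log₁₀(87.91/70.9)
    = 0.26404 × 0.093392 = 0.02466 m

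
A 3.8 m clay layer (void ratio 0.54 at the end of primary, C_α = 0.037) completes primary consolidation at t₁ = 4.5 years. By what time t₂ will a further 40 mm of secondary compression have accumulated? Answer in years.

S_s = C_α·H/(1+e_p)·log₁₀(t₂/t₁) ⇒ log₁₀(t₂/t₁) = S_s·(1+e_p)/(C_α·H).
log₁₀(t₂/t₁) = 0.04 × (1+0.54) / (0.037×3.8) = 0.4381
t₂ = t₁ × 10^0.4381 = 4.5 × 2.742 = 12.34 years

t₂ ≈ 12.3 years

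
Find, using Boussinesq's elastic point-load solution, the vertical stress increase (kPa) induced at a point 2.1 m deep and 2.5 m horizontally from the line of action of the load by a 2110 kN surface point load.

Δσ_z ≈ 25.1 kPa

Boussinesq vertical stress below a point load on an elastic half-space:
Δσ_z = 3P/(2πz²) · [1 + (r/z)²]^(−5/2)
r/z = 2.5/2.1 = 1.1905; [1+(r/z)²]^(−5/2) = 0.11008.
Δσ_z = 3×2110/(2π×2.1²) × 0.11008 = 228.45 × 0.11008 = 25.15 kPa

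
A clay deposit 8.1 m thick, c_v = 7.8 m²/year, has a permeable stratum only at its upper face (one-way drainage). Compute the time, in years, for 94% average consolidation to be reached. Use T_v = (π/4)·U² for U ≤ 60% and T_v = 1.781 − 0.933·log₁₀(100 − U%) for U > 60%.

Drainage path length: H_d = H = 8.1 m (single drainage).
U > 60%: T_v = 1.781 − 0.933·log₁₀(100 − 94) = 1.055.
t = T_v·H_d²/c_v = 1.055×8.1²/7.8 = 8.874 years.

t ≈ 8.87 years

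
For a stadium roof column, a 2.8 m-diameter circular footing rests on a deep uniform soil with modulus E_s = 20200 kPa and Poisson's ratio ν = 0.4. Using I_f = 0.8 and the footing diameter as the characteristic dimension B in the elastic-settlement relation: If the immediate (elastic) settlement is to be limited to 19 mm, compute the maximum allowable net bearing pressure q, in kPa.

q ≈ 204 kPa

S_e = q·B·(1−ν²)/E_s · I_f  ⇒  q = S_e·E_s / (B·(1−ν²)·I_f).
q = 0.019 × 20200 / (2.8 × 0.84 × 0.8) = 204 kPa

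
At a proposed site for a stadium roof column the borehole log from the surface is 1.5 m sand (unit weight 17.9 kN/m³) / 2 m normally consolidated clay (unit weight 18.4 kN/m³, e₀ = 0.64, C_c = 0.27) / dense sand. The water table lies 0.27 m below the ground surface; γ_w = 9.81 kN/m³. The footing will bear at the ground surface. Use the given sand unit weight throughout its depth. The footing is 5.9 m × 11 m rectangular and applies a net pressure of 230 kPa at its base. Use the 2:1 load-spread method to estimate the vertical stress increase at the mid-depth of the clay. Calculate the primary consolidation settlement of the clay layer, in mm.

Mid-depth of clay below the ground surface: z = 1.5 + 2/2 = 2.5 m.
Total vertical stress at mid-clay: σ_v = 17.9×1.5 + 18.4×1 = 45.25 kPa.
Pore pressure: u = 9.81×(2.5 − 0.27) = 21.876 kPa.
Initial effective stress: σ'_0 = σ_v − u = 45.25 − 21.876 = 23.374 kPa.
Stress increase at mid-clay by the 2:1 spreading method:
Δσ = qBL/((B+z)(L+z)) = 230×5.9×11/((5.9+2.5)(11+2.5)) = 131.63 kPa
Final effective stress: σ'_f = σ'_0 + Δσ = 23.374 + 131.63 = 155 kPa.
Normally consolidated clay, so the full stress increment lies on the virgin compression line:
S_c = C_c·H/(1+e₀)·log₁₀(σ'_f/σ'_0) = 0.27×2/(1+0.64)×log₁₀(155/23.374)
    = 0.32927 × 0.8216 = 0.2705 m

S_c ≈ 271 mm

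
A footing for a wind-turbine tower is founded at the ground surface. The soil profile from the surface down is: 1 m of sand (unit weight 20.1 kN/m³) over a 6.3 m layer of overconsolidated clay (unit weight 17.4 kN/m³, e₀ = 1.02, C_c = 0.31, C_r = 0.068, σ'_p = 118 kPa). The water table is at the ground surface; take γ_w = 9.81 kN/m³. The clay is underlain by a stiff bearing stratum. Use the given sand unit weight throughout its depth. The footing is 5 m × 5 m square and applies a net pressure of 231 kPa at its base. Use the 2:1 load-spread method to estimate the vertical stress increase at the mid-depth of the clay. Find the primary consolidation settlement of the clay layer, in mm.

Mid-depth of clay below the ground surface: z = 1 + 6.3/2 = 4.15 m.
Total vertical stress at mid-clay: σ_v = 20.1×1 + 17.4×3.15 = 74.91 kPa.
Pore pressure: u = 9.81×(4.15 − 0) = 40.712 kPa.
Initial effective stress: σ'_0 = σ_v − u = 74.91 − 40.712 = 34.198 kPa.
Stress increase at mid-clay by the 2:1 spreading method:
Δσ = qBL/((B+z)(L+z)) = 231×5×5/((5+4.15)(5+4.15)) = 68.978 kPa
Final effective stress: σ'_f = 34.198 + 68.978 = 103.18 kPa.
σ'_f = 103.18 ≤ σ'_p = 118 kPa, so the clay remains overconsolidated and only the recompression index applies:
S_c = C_r·H/(1+e₀)·log₁₀(σ'_f/σ'_0) = 0.068×6.3/2.02×log₁₀(103.18/34.198)
    = 0.21208 × 0.47959 = 0.1017 m

S_c ≈ 102 mm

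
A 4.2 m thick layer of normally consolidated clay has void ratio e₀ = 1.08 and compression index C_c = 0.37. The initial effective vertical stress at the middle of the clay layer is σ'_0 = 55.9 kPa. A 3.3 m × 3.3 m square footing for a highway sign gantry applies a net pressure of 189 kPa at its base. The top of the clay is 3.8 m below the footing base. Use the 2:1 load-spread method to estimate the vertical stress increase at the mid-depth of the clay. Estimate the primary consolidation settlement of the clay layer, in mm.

S_c ≈ 117 mm

Mid-depth of clay below the footing base: z = 3.8 + 4.2/2 = 5.9 m.
Stress increase at mid-clay by the 2:1 spreading method:
Δσ = qBL/((B+z)(L+z)) = 189×3.3×3.3/((3.3+5.9)(3.3+5.9)) = 24.317 kPa
Final effective stress: σ'_f = σ'_0 + Δσ = 55.9 + 24.317 = 80.217 kPa.
Normally consolidated clay, so the full stress increment lies on the virgin compression line:
S_c = C_c·H/(1+e₀)·log₁₀(σ'_f/σ'_0) = 0.37×4.2/(1+1.08)×log₁₀(80.217/55.9)
    = 0.74712 × 0.15685 = 0.1172 m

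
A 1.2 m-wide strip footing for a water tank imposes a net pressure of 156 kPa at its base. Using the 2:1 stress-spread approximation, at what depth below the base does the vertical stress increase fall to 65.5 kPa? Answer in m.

z ≈ 1.66 m

2:1 spreading — at depth z the loaded area has grown by z in each plan dimension:
qB/(B+z) = Δσ_z ⇒ z = qB/Δσ_z − B = 156×1.2/65.5 − 1.2 = 1.658 m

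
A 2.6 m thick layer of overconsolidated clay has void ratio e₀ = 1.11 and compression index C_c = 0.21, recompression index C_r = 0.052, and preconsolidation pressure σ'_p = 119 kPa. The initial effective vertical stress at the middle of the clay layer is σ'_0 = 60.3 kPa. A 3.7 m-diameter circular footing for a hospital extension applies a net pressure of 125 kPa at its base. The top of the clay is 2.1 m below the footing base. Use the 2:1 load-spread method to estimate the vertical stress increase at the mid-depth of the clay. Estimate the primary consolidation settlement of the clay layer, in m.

Mid-depth of clay below the footing base: z = 2.1 + 2.6/2 = 3.4 m.
Stress increase at mid-clay by the 2:1 spreading method:
Δσ ≈ qD²/(D+z)² = 125×3.7²/(3.7+3.4)² = 33.947 kPa
Final effective stress: σ'_f = 60.3 + 33.947 = 94.247 kPa.
σ'_f = 94.247 ≤ σ'_p = 119 kPa, so the clay remains overconsolidated and only the recompression index applies:
S_c = C_r·H/(1+e₀)·log₁₀(σ'_f/σ'_0) = 0.052×2.6/2.11×log₁₀(94.247/60.3)
    = 0.064074 × 0.19395 = 0.01243 m

S_c ≈ 0.0124 m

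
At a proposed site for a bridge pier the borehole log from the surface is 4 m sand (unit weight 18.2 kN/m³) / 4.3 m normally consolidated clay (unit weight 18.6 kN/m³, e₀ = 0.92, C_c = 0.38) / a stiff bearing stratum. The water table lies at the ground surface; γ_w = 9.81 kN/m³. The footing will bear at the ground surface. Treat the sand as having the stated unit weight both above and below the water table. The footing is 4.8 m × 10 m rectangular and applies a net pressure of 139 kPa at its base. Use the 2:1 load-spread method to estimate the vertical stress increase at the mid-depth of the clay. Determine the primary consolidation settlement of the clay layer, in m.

S_c ≈ 0.2 m

Mid-depth of clay below the ground surface: z = 4 + 4.3/2 = 6.15 m.
Total vertical stress at mid-clay: σ_v = 18.2×4 + 18.6×2.15 = 112.79 kPa.
Pore pressure: u = 9.81×(6.15 − 0) = 60.332 kPa.
Initial effective stress: σ'_0 = σ_v − u = 112.79 − 60.332 = 52.458 kPa.
Stress increase at mid-clay by the 2:1 spreading method:
Δσ = qBL/((B+z)(L+z)) = 139×4.8×10/((4.8+6.15)(10+6.15)) = 37.728 kPa
Final effective stress: σ'_f = σ'_0 + Δσ = 52.458 + 37.728 = 90.186 kPa.
Normally consolidated clay, so the full stress increment lies on the virgin compression line:
S_c = C_c·H/(1+e₀)·log₁₀(σ'_f/σ'_0) = 0.38×4.3/(1+0.92)×log₁₀(90.186/52.458)
    = 0.85104 × 0.23533 = 0.2003 m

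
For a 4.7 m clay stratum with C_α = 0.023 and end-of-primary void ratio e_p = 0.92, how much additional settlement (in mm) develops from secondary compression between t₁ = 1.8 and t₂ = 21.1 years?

S_s ≈ 60.2 mm

Secondary compression: S_s = C_α·H/(1+e_p)·log₁₀(t₂/t₁)
S_s = 0.023×4.7/(1+0.92)×log₁₀(21.1/1.8)
    = 0.0563 × 1.069 = 0.06019 m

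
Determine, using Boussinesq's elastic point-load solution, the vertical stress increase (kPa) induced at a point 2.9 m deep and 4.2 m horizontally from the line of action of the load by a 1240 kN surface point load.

Boussinesq vertical stress below a point load on an elastic half-space:
Δσ_z = 3P/(2πz²) · [1 + (r/z)²]^(−5/2)
r/z = 4.2/2.9 = 1.4483; [1+(r/z)²]^(−5/2) = 0.05922.
Δσ_z = 3×1240/(2π×2.9²) × 0.05922 = 70.399 × 0.05922 = 4.169 kPa

Δσ_z ≈ 4.17 kPa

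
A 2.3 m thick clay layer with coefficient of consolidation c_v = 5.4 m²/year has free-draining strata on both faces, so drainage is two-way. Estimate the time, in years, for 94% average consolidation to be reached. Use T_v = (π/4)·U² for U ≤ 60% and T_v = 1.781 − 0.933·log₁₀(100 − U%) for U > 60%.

t ≈ 0.258 years

Drainage path length: H_d = H/2 = 1.15 m (double drainage).
U > 60%: T_v = 1.781 − 0.933·log₁₀(100 − 94) = 1.055.
t = T_v·H_d²/c_v = 1.055×1.15²/5.4 = 0.2584 years.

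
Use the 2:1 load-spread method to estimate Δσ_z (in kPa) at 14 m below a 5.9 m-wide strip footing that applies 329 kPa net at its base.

Δσ_z ≈ 97.5 kPa

By the 2:1 method the load spreads at 1 horizontal : 2 vertical, so at depth z the loaded area has grown by z in each plan dimension:
Δσ = qB/(B+z) = 329×5.9/(5.9+14) = 97.543 kPa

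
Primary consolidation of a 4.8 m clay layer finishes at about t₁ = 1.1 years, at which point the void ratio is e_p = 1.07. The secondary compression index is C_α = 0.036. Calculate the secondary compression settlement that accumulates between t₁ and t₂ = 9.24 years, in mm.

S_s ≈ 77.2 mm

Secondary compression: S_s = C_α·H/(1+e_p)·log₁₀(t₂/t₁)
S_s = 0.036×4.8/(1+1.07)×log₁₀(9.24/1.1)
    = 0.08348 × 0.9243 = 0.07716 m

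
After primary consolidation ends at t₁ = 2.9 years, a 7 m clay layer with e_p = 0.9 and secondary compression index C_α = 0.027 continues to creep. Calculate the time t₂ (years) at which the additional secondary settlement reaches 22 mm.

S_s = C_α·H/(1+e_p)·log₁₀(t₂/t₁) ⇒ log₁₀(t₂/t₁) = S_s·(1+e_p)/(C_α·H).
log₁₀(t₂/t₁) = 0.022 × (1+0.9) / (0.027×7) = 0.2212
t₂ = t₁ × 10^0.2212 = 2.9 × 1.664 = 4.826 years

t₂ ≈ 4.83 years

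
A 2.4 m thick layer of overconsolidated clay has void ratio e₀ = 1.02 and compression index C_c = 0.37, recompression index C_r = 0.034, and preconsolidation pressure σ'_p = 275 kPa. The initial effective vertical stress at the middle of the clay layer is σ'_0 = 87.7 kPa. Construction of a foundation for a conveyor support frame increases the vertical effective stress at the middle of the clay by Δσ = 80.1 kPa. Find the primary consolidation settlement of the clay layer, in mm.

S_c ≈ 11.4 mm

Final effective stress: σ'_f = 87.7 + 80.1 = 167.8 kPa.
σ'_f = 167.8 ≤ σ'_p = 275 kPa, so the clay remains overconsolidated and only the recompression index applies:
S_c = C_r·H/(1+e₀)·log₁₀(σ'_f/σ'_0) = 0.034×2.4/2.02×log₁₀(167.8/87.7)
    = 0.040395 × 0.28179 = 0.01138 m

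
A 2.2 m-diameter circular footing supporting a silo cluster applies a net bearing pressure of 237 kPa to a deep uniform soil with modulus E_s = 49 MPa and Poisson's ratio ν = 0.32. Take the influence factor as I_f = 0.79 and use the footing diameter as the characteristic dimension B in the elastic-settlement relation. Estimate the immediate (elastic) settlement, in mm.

S_e ≈ 7.55 mm

Immediate (elastic) settlement: S_e = q·B·(1−ν²)/E_s · I_f.
E_s = 49 MPa = 49000 kPa.
S_e = 237 × 2.2 × (1 − 0.32²) / 49000 × 0.79
    = 237 × 2.2 × 0.8976 / 49000 × 0.79
    = 0.007545 m = 7.545 mm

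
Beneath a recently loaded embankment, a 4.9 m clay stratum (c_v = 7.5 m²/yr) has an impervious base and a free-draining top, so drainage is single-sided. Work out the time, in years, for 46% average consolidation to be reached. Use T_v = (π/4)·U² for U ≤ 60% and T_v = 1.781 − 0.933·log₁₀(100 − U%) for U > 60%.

t ≈ 0.532 years

Drainage path length: H_d = H = 4.9 m (single drainage).
U ≤ 60%: T_v = (π/4)·U² = (π/4)×0.46² = 0.16619.
t = T_v·H_d²/c_v = 0.16619×4.9²/7.5 = 0.532 years.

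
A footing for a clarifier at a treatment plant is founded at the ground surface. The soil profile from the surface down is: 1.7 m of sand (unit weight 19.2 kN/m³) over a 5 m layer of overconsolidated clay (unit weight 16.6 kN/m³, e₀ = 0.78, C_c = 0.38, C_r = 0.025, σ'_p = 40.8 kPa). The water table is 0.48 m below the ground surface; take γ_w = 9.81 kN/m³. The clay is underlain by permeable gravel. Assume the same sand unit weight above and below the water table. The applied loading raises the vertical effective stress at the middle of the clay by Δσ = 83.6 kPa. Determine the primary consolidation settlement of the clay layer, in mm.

S_c ≈ 507 mm

Mid-depth of clay below the ground surface: z = 1.7 + 5/2 = 4.2 m.
Total vertical stress at mid-clay: σ_v = 19.2×1.7 + 16.6×2.5 = 74.14 kPa.
Pore pressure: u = 9.81×(4.2 − 0.48) = 36.493 kPa.
Initial effective stress: σ'_0 = σ_v − u = 74.14 − 36.493 = 37.647 kPa.
Final effective stress: σ'_f = 37.647 + 83.6 = 121.25 kPa.
σ'_f = 121.25 > σ'_p = 40.8 kPa, so the stress path crosses the preconsolidation pressure — recompression up to σ'_p, then virgin compression beyond:
S_c = H/(1+e₀)·[C_r·log₁₀(σ'_p/σ'_0) + C_c·log₁₀(σ'_f/σ'_p)]
    = 5/1.78 × [0.025×log₁₀(40.8/37.647) + 0.38×log₁₀(121.25/40.8)]
    = 2.809 × [0.00087324 + 0.17975] = 0.5074 m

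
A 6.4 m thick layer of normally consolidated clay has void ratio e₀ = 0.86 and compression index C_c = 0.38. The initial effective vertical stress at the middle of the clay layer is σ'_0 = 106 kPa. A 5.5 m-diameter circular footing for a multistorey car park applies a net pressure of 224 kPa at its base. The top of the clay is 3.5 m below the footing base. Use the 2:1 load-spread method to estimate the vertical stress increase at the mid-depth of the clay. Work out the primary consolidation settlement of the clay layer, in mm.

Mid-depth of clay below the footing base: z = 3.5 + 6.4/2 = 6.7 m.
Stress increase at mid-clay by the 2:1 spreading method:
Δσ ≈ qD²/(D+z)² = 224×5.5²/(5.5+6.7)² = 45.525 kPa
Final effective stress: σ'_f = σ'_0 + Δσ = 106 + 45.525 = 151.53 kPa.
Normally consolidated clay, so the full stress increment lies on the virgin compression line:
S_c = C_c·H/(1+e₀)·log₁₀(σ'_f/σ'_0) = 0.38×6.4/(1+0.86)×log₁₀(151.53/106)
    = 1.3075 × 0.15519 = 0.2029 m

S_c ≈ 203 mm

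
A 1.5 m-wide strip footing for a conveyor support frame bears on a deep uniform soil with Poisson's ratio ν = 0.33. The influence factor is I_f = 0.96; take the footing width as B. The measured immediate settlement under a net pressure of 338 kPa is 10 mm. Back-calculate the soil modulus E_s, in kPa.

E_s ≈ 43400 kPa

S_e = q·B·(1−ν²)/E_s · I_f  ⇒  E_s = q·B·(1−ν²)·I_f / S_e.
E_s = 338 × 1.5 × 0.8911 × 0.96 / 0.01 = 43370 kPa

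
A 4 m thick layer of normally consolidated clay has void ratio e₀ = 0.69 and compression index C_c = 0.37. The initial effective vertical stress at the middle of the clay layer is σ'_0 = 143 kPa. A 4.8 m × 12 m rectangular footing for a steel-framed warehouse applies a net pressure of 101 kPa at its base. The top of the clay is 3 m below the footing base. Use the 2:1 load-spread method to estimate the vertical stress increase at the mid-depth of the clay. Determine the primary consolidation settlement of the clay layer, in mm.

Mid-depth of clay below the footing base: z = 3 + 4/2 = 5 m.
Stress increase at mid-clay by the 2:1 spreading method:
Δσ = qBL/((B+z)(L+z)) = 101×4.8×12/((4.8+5)(12+5)) = 34.92 kPa
Final effective stress: σ'_f = σ'_0 + Δσ = 143 + 34.92 = 177.92 kPa.
Normally consolidated clay, so the full stress increment lies on the virgin compression line:
S_c = C_c·H/(1+e₀)·log₁₀(σ'_f/σ'_0) = 0.37×4/(1+0.69)×log₁₀(177.92/143)
    = 0.87574 × 0.094889 = 0.0831 m

S_c ≈ 83.1 mm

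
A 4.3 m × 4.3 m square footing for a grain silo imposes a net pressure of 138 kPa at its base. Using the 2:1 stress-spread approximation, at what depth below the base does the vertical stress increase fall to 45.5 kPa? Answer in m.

2:1 spreading — at depth z the loaded area has grown by z in each plan dimension:
qB²/(B+z)² = Δσ_z ⇒ z = B(√(q/Δσ_z) − 1) = 4.3×(√(138/45.5) − 1) = 3.189 m

z ≈ 3.19 m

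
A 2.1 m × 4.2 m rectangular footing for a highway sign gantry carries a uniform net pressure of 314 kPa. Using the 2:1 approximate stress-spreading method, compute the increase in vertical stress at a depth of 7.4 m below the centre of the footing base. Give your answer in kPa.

By the 2:1 method the load spreads at 1 horizontal : 2 vertical, so at depth z the loaded area has grown by z in each plan dimension:
Δσ = qBL/((B+z)(L+z)) = 314×2.1×4.2/((2.1+7.4)(4.2+7.4)) = 25.131 kPa

Δσ_z ≈ 25.1 kPa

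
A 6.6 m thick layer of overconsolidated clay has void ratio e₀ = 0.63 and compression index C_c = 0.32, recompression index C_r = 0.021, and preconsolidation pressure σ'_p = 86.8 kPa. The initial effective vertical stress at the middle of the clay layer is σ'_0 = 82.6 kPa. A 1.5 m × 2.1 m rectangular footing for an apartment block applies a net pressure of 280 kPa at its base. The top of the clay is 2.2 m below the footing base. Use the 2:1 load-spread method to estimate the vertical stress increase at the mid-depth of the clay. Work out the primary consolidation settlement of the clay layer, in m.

Mid-depth of clay below the footing base: z = 2.2 + 6.6/2 = 5.5 m.
Stress increase at mid-clay by the 2:1 spreading method:
Δσ = qBL/((B+z)(L+z)) = 280×1.5×2.1/((1.5+5.5)(2.1+5.5)) = 16.579 kPa
Final effective stress: σ'_f = 82.6 + 16.579 = 99.179 kPa.
σ'_f = 99.179 > σ'_p = 86.8 kPa, so the stress path crosses the preconsolidation pressure — recompression up to σ'_p, then virgin compression beyond:
S_c = H/(1+e₀)·[C_r·log₁₀(σ'_p/σ'_0) + C_c·log₁₀(σ'_f/σ'_p)]
    = 6.6/1.63 × [0.021×log₁₀(86.8/82.6) + 0.32×log₁₀(99.179/86.8)]
    = 4.0491 × [0.00045233 + 0.018528] = 0.07685 m

S_c ≈ 0.0769 m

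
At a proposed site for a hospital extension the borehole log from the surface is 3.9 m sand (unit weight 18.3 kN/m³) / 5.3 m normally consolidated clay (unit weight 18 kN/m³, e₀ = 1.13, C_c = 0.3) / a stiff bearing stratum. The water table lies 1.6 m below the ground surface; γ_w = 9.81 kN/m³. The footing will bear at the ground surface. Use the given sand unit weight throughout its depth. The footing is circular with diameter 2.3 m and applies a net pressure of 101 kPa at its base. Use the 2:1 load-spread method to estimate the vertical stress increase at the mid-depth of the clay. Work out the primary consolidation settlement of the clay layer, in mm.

Mid-depth of clay below the ground surface: z = 3.9 + 5.3/2 = 6.55 m.
Total vertical stress at mid-clay: σ_v = 18.3×3.9 + 18×2.65 = 119.07 kPa.
Pore pressure: u = 9.81×(6.55 − 1.6) = 48.56 kPa.
Initial effective stress: σ'_0 = σ_v − u = 119.07 − 48.56 = 70.51 kPa.
Stress increase at mid-clay by the 2:1 spreading method:
Δσ ≈ qD²/(D+z)² = 101×2.3²/(2.3+6.55)² = 6.8217 kPa
Final effective stress: σ'_f = σ'_0 + Δσ = 70.51 + 6.8217 = 77.332 kPa.
Normally consolidated clay, so the full stress increment lies on the virgin compression line:
S_c = C_c·H/(1+e₀)·log₁₀(σ'_f/σ'_0) = 0.3×5.3/(1+1.13)×log₁₀(77.332/70.51)
    = 0.74648 × 0.040109 = 0.02994 m

S_c ≈ 29.9 mm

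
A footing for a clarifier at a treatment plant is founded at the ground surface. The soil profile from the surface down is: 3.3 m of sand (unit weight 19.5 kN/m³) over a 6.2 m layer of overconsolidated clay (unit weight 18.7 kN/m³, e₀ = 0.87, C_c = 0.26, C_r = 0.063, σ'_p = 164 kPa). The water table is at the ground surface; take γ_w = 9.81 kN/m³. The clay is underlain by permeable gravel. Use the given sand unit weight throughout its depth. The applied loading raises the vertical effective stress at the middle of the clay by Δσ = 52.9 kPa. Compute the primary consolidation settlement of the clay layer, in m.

Mid-depth of clay below the ground surface: z = 3.3 + 6.2/2 = 6.4 m.
Total vertical stress at mid-clay: σ_v = 19.5×3.3 + 18.7×3.1 = 122.32 kPa.
Pore pressure: u = 9.81×(6.4 − 0) = 62.784 kPa.
Initial effective stress: σ'_0 = σ_v − u = 122.32 − 62.784 = 59.536 kPa.
Final effective stress: σ'_f = 59.536 + 52.9 = 112.44 kPa.
σ'_f = 112.44 ≤ σ'_p = 164 kPa, so the clay remains overconsolidated and only the recompression index applies:
S_c = C_r·H/(1+e₀)·log₁₀(σ'_f/σ'_0) = 0.063×6.2/1.87×log₁₀(112.44/59.536)
    = 0.20888 × 0.27614 = 0.05768 m

S_c ≈ 0.0577 m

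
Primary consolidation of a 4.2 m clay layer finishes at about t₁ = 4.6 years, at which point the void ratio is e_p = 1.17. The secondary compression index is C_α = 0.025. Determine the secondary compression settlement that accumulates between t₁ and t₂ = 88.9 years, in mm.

Secondary compression: S_s = C_α·H/(1+e_p)·log₁₀(t₂/t₁)
S_s = 0.025×4.2/(1+1.17)×log₁₀(88.9/4.6)
    = 0.04839 × 1.286 = 0.06223 m

S_s ≈ 62.2 mm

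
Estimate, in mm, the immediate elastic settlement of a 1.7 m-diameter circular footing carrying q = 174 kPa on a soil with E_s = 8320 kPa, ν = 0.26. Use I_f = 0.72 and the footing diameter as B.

Immediate (elastic) settlement: S_e = q·B·(1−ν²)/E_s · I_f.
S_e = 174 × 1.7 × (1 − 0.26²) / 8320 × 0.72
    = 174 × 1.7 × 0.9324 / 8320 × 0.72
    = 0.02387 m = 23.87 mm

S_e ≈ 23.9 mm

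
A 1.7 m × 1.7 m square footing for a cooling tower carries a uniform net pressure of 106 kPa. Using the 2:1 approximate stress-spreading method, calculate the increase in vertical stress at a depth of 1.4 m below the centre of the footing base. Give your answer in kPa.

By the 2:1 method the load spreads at 1 horizontal : 2 vertical, so at depth z the loaded area has grown by z in each plan dimension:
Δσ = qBL/((B+z)(L+z)) = 106×1.7×1.7/((1.7+1.4)(1.7+1.4)) = 31.877 kPa

Δσ_z ≈ 31.9 kPa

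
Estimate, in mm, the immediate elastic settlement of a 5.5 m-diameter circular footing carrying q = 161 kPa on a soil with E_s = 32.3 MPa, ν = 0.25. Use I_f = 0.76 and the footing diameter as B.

Immediate (elastic) settlement: S_e = q·B·(1−ν²)/E_s · I_f.
E_s = 32.3 MPa = 32300 kPa.
S_e = 161 × 5.5 × (1 − 0.25²) / 32300 × 0.76
    = 161 × 5.5 × 0.9375 / 32300 × 0.76
    = 0.01953 m = 19.53 mm

S_e ≈ 19.5 mm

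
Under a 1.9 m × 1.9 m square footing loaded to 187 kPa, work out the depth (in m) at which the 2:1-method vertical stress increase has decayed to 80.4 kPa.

2:1 spreading — at depth z the loaded area has grown by z in each plan dimension:
qB²/(B+z)² = Δσ_z ⇒ z = B(√(q/Δσ_z) − 1) = 1.9×(√(187/80.4) − 1) = 0.9977 m

z ≈ 0.998 m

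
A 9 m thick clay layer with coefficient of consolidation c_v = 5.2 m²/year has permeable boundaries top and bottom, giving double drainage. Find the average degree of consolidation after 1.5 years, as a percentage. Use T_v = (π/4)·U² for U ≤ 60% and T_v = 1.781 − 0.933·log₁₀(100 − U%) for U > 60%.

Drainage path length: H_d = H/2 = 4.5 m (double drainage).
T_v = c_v·t/H_d² = 5.2×1.5/4.5² = 0.38519.
T_v = 0.38519 corresponds to the U > 60% branch:
U = 1 − 10^((1.781 − T_v)/0.933)/100 = 0.6866

U ≈ 68.7 %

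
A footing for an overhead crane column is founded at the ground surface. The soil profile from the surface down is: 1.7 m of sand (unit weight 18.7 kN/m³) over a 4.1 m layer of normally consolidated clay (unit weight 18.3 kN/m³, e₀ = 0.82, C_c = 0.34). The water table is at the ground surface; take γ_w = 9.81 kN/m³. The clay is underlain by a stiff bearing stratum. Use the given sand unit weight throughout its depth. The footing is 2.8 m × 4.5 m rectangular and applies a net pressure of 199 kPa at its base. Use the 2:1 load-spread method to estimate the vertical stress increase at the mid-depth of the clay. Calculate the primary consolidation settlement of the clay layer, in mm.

Mid-depth of clay below the ground surface: z = 1.7 + 4.1/2 = 3.75 m.
Total vertical stress at mid-clay: σ_v = 18.7×1.7 + 18.3×2.05 = 69.305 kPa.
Pore pressure: u = 9.81×(3.75 − 0) = 36.788 kPa.
Initial effective stress: σ'_0 = σ_v − u = 69.305 − 36.788 = 32.517 kPa.
Stress increase at mid-clay by the 2:1 spreading method:
Δσ = qBL/((B+z)(L+z)) = 199×2.8×4.5/((2.8+3.75)(4.5+3.75)) = 46.401 kPa
Final effective stress: σ'_f = σ'_0 + Δσ = 32.517 + 46.401 = 78.918 kPa.
Normally consolidated clay, so the full stress increment lies on the virgin compression line:
S_c = C_c·H/(1+e₀)·log₁₀(σ'_f/σ'_0) = 0.34×4.1/(1+0.82)×log₁₀(78.918/32.517)
    = 0.76593 × 0.38507 = 0.2949 m

S_c ≈ 295 mm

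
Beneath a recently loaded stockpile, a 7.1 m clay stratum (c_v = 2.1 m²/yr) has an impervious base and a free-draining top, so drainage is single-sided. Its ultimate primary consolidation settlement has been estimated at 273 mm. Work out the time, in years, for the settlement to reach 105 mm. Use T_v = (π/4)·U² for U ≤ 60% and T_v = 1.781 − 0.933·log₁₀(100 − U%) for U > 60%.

Drainage path length: H_d = H = 7.1 m (single drainage).
U = S(t)/S_ult = 105/273 = 0.3846.
U ≤ 60%: T_v = (π/4)·U² = (π/4)×0.38462² = 0.11618.
t = T_v·H_d²/c_v = 0.11618×7.1²/2.1 = 2.789 years.

t ≈ 2.79 years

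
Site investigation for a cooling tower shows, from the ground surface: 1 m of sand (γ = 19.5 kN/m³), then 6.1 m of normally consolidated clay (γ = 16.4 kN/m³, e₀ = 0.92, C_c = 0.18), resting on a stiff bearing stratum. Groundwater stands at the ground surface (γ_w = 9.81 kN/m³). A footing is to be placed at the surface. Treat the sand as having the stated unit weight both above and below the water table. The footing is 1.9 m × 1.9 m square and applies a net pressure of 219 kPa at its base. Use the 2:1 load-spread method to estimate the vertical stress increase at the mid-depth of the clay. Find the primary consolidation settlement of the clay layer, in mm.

S_c ≈ 139 mm

Mid-depth of clay below the ground surface: z = 1 + 6.1/2 = 4.05 m.
Total vertical stress at mid-clay: σ_v = 19.5×1 + 16.4×3.05 = 69.52 kPa.
Pore pressure: u = 9.81×(4.05 − 0) = 39.73 kPa.
Initial effective stress: σ'_0 = σ_v − u = 69.52 − 39.73 = 29.79 kPa.
Stress increase at mid-clay by the 2:1 spreading method:
Δσ = qBL/((B+z)(L+z)) = 219×1.9×1.9/((1.9+4.05)(1.9+4.05)) = 22.331 kPa
Final effective stress: σ'_f = σ'_0 + Δσ = 29.79 + 22.331 = 52.121 kPa.
Normally consolidated clay, so the full stress increment lies on the virgin compression line:
S_c = C_c·H/(1+e₀)·log₁₀(σ'_f/σ'_0) = 0.18×6.1/(1+0.92)×log₁₀(52.121/29.79)
    = 0.57187 × 0.24294 = 0.1389 m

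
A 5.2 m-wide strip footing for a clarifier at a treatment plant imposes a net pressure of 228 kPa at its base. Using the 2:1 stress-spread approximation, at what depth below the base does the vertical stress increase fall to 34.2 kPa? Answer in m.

z ≈ 29.5 m

2:1 spreading — at depth z the loaded area has grown by z in each plan dimension:
qB/(B+z) = Δσ_z ⇒ z = qB/Δσ_z − B = 228×5.2/34.2 − 5.2 = 29.47 m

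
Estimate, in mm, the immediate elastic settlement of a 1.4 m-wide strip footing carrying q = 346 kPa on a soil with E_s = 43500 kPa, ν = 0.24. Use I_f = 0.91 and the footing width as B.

S_e ≈ 9.55 mm

Immediate (elastic) settlement: S_e = q·B·(1−ν²)/E_s · I_f.
S_e = 346 × 1.4 × (1 − 0.24²) / 43500 × 0.91
    = 346 × 1.4 × 0.9424 / 43500 × 0.91
    = 0.00955 m = 9.55 mm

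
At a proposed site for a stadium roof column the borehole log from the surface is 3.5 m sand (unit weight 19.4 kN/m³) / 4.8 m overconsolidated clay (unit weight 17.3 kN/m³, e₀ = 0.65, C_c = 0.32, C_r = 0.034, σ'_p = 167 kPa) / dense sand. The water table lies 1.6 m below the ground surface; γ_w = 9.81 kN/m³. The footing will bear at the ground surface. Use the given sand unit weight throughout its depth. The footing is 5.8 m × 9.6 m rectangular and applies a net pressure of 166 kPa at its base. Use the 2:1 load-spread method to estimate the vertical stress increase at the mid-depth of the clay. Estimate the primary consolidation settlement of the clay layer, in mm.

S_c ≈ 24.2 mm

Mid-depth of clay below the ground surface: z = 3.5 + 4.8/2 = 5.9 m.
Total vertical stress at mid-clay: σ_v = 19.4×3.5 + 17.3×2.4 = 109.42 kPa.
Pore pressure: u = 9.81×(5.9 − 1.6) = 42.183 kPa.
Initial effective stress: σ'_0 = σ_v − u = 109.42 − 42.183 = 67.237 kPa.
Stress increase at mid-clay by the 2:1 spreading method:
Δσ = qBL/((B+z)(L+z)) = 166×5.8×9.6/((5.8+5.9)(9.6+5.9)) = 50.967 kPa
Final effective stress: σ'_f = 67.237 + 50.967 = 118.2 kPa.
σ'_f = 118.2 ≤ σ'_p = 167 kPa, so the clay remains overconsolidated and only the recompression index applies:
S_c = C_r·H/(1+e₀)·log₁₀(σ'_f/σ'_0) = 0.034×4.8/1.65×log₁₀(118.2/67.237)
    = 0.098909 × 0.24501 = 0.02423 m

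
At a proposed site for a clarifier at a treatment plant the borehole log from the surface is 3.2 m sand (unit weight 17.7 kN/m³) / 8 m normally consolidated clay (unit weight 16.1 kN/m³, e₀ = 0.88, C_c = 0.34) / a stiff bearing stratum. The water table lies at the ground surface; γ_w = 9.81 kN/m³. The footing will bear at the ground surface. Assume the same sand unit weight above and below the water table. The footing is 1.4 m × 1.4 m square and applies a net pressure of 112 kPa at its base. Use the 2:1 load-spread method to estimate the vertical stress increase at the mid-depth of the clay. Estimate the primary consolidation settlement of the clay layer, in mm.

Mid-depth of clay below the ground surface: z = 3.2 + 8/2 = 7.2 m.
Total vertical stress at mid-clay: σ_v = 17.7×3.2 + 16.1×4 = 121.04 kPa.
Pore pressure: u = 9.81×(7.2 − 0) = 70.632 kPa.
Initial effective stress: σ'_0 = σ_v − u = 121.04 − 70.632 = 50.408 kPa.
Stress increase at mid-clay by the 2:1 spreading method:
Δσ = qBL/((B+z)(L+z)) = 112×1.4×1.4/((1.4+7.2)(1.4+7.2)) = 2.9681 kPa
Final effective stress: σ'_f = σ'_0 + Δσ = 50.408 + 2.9681 = 53.376 kPa.
Normally consolidated clay, so the full stress increment lies on the virgin compression line:
S_c = C_c·H/(1+e₀)·log₁₀(σ'_f/σ'_0) = 0.34×8/(1+0.88)×log₁₀(53.376/50.408)
    = 1.4468 × 0.024847 = 0.03595 m

S_c ≈ 35.9 mm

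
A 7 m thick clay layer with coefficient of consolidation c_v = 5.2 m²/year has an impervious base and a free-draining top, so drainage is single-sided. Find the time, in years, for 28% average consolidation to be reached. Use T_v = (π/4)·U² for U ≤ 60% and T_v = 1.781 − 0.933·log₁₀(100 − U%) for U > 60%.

t ≈ 0.58 years

Drainage path length: H_d = H = 7 m (single drainage).
U ≤ 60%: T_v = (π/4)·U² = (π/4)×0.28² = 0.061575.
t = T_v·H_d²/c_v = 0.061575×7²/5.2 = 0.5802 years.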